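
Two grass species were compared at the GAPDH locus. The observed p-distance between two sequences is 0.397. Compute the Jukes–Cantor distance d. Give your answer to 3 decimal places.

d = −(3/4) ln(1 − 4p/3) = −0.75 ln(1 − 0.529333) = −0.75 ln(0.470667)
  = −0.75 × (-0.753604) = 0.565203 substitutions/site.

0.565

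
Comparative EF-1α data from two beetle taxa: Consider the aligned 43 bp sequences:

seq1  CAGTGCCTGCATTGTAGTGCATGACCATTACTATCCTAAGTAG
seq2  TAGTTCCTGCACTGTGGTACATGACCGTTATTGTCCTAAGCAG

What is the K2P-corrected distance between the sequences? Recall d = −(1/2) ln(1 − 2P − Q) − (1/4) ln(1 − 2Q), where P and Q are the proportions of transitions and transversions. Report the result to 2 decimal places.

Of 43 sites, 8 differences are transitions and 1 are transversions, so P = 8/43 ≈ 0.186047 and Q = 1/43 ≈ 0.023256.
Under the Kimura two-parameter model, d = −½ ln(1 − 2P − Q) − ¼ ln(1 − 2Q).
1 − 2P − Q = 0.60465, giving −½ ln(0.60465) = 0.251553.
1 − 2Q = 0.953488, giving −¼ ln(0.953488) = 0.011907.
d = 0.251553 + 0.011907 = 0.263460.

0.26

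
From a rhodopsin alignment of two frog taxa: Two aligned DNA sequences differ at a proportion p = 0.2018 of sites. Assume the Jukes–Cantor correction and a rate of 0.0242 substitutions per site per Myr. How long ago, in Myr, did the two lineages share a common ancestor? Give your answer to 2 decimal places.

4.86

d = −(3/4) ln(1 − 4p/3) = −0.75 ln(1 − 0.269067) = −0.75 ln(0.730933)
  = −0.75 × (-0.313433) = 0.235075 substitutions/site.
Under a molecular clock d = 2μt, so t = d/(2μ) = 0.235075 / (2 × 0.0242) = 4.86 Myr.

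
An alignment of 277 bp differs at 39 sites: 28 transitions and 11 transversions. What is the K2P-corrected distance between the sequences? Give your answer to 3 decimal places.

P = 28/277 ≈ 0.101083 and Q = 11/277 ≈ 0.039711.
Under the Kimura two-parameter model, d = −½ ln(1 − 2P − Q) − ¼ ln(1 − 2Q).
1 − 2P − Q = 0.758123, giving −½ ln(0.758123) = 0.138455.
1 − 2Q = 0.920578, giving −¼ ln(0.920578) = 0.020688.
d = 0.138455 + 0.020688 = 0.159143.

0.159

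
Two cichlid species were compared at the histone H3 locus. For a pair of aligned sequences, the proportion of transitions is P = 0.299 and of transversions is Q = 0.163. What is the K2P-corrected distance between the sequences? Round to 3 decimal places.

Under the Kimura two-parameter model, d = −½ ln(1 − 2P − Q) − ¼ ln(1 − 2Q).
1 − 2P − Q = 0.239, giving −½ ln(0.239) = 0.715646.
1 − 2Q = 0.674, giving −¼ ln(0.674) = 0.098631.
d = 0.715646 + 0.098631 = 0.814277.

0.814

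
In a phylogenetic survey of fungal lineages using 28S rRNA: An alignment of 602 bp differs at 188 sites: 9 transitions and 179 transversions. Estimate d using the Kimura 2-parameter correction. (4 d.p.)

P = 9/602 ≈ 0.01495 and Q = 179/602 ≈ 0.297342.
Under the Kimura two-parameter model, d = −½ ln(1 − 2P − Q) − ¼ ln(1 − 2Q).
1 − 2P − Q = 0.672758, giving −½ ln(0.672758) = 0.198185.
1 − 2Q = 0.405316, giving −¼ ln(0.405316) = 0.225772.
d = 0.198185 + 0.225772 = 0.423957.

0.4240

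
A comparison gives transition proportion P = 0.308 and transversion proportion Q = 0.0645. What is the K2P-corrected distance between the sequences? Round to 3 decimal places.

Under the Kimura two-parameter model, d = −½ ln(1 − 2P − Q) − ¼ ln(1 − 2Q).
1 − 2P − Q = 0.3195, giving −½ ln(0.3195) = 0.570499.
1 − 2Q = 0.871, giving −¼ ln(0.871) = 0.034528.
d = 0.570499 + 0.034528 = 0.605027.

0.605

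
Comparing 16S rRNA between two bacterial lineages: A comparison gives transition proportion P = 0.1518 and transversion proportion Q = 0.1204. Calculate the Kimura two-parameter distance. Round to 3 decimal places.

0.345

Under the Kimura two-parameter model, d = −½ ln(1 − 2P − Q) − ¼ ln(1 − 2Q).
1 − 2P − Q = 0.576, giving −½ ln(0.576) = 0.275824.
1 − 2Q = 0.7592, giving −¼ ln(0.7592) = 0.068873.
d = 0.275824 + 0.068873 = 0.344697.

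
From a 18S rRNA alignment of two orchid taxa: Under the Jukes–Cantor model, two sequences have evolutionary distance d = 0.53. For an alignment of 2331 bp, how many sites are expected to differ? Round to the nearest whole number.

Invert JC69: p = (3/4)(1 − e^(−4d/3)) = 0.75 × (1 − e^(-0.706667)) = 0.75 × (1 − 0.493286) = 0.380036.
Expected differing sites = pL ≈ 0.380036 × 2331 = 885.863916 ≈ 886.

886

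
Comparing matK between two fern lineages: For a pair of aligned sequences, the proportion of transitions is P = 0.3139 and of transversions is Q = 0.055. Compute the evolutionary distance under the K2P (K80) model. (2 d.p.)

0.60

Under the Kimura two-parameter model, d = −½ ln(1 − 2P − Q) − ¼ ln(1 − 2Q).
1 − 2P − Q = 0.3172, giving −½ ln(0.3172) = 0.574111.
1 − 2Q = 0.89, giving −¼ ln(0.89) = 0.029133.
d = 0.574111 + 0.029133 = 0.603244.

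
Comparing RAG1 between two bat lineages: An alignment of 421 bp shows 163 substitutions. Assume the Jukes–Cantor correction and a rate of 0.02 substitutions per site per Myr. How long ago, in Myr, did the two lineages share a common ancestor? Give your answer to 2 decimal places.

p = 163/421 ≈ 0.387173.
d = −(3/4) ln(1 − 4p/3) = −0.75 ln(1 − 0.516231) = −0.75 ln(0.483769)
  = −0.75 × (-0.726148) = 0.544611 substitutions/site.
Under a molecular clock d = 2μt, so t = d/(2μ) = 0.544611 / (2 × 0.02) = 13.62 Myr.

13.62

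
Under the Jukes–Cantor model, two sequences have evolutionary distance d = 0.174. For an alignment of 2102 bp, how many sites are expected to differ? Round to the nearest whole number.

326

Invert JC69: p = (3/4)(1 − e^(−4d/3)) = 0.75 × (1 − e^(-0.232)) = 0.75 × (1 − 0.792946) = 0.155291.
Expected differing sites = pL ≈ 0.155291 × 2102 = 326.421682 ≈ 326.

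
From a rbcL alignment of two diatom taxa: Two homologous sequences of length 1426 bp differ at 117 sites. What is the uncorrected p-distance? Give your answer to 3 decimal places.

0.082

p = 117/1426 = 0.082047… ≈ 0.082 (to 3 d.p.).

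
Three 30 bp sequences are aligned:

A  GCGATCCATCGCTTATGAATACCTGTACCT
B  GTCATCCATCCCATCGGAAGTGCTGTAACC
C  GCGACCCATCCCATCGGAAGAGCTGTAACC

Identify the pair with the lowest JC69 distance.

A–B: 11/30 differ, p = 0.367, d = 0.503.
A–C: 9/30 differ, p = 0.300, d = 0.383.
B–C: 4/30 differ, p = 0.133, d = 0.147.
The smallest distance is between B and C.

B and C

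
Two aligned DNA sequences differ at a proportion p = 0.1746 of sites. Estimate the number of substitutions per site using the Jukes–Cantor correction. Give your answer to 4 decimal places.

0.1988

d = −(3/4) ln(1 − 4p/3) = −0.75 ln(1 − 0.2328) = −0.75 ln(0.7672)
  = −0.75 × (-0.265008) = 0.198756 substitutions/site.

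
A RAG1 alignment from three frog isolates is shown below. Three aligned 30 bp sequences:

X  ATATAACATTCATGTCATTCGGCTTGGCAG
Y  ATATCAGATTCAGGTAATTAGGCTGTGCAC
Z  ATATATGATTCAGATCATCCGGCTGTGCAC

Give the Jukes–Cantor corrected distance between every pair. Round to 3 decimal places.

X–Y: 8/30 sites differ → p ≈ 0.266667, d = −0.75 ln(1 − 0.355556) = 0.329526 ≈ 0.330.
X–Z: 8/30 sites differ → p ≈ 0.266667, d = −0.75 ln(1 − 0.355556) = 0.329526 ≈ 0.330.
Y–Z: 6/30 sites differ → p = 0.2, d = −0.75 ln(1 − 0.266667) = 0.232617 ≈ 0.233.

d(X,Y) = 0.330, d(X,Z) = 0.330, d(Y,Z) = 0.233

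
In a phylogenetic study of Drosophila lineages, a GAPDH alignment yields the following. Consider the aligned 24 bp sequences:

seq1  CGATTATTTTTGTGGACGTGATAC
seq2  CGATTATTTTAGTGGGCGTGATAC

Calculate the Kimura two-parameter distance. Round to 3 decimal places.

0.089

Of 24 sites, 1 differences are transitions and 1 are transversions, so P = 1/24 ≈ 0.041667 and Q = 1/24 ≈ 0.041667.
Under the Kimura two-parameter model, d = −½ ln(1 − 2P − Q) − ¼ ln(1 − 2Q).
1 − 2P − Q = 0.874999, giving −½ ln(0.874999) = 0.066766.
1 − 2Q = 0.916666, giving −¼ ln(0.916666) = 0.021753.
d = 0.066766 + 0.021753 = 0.088519.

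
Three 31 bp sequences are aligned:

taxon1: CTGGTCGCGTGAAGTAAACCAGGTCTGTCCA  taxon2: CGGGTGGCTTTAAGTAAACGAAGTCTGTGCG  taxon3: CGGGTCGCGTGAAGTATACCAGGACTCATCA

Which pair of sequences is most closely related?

taxon1–taxon2: 8/31 differ, p = 0.258, d = 0.316.
taxon1–taxon3: 6/31 differ, p = 0.194, d = 0.224.
taxon2–taxon3: 11/31 differ, p = 0.355, d = 0.481.
The smallest distance is between taxon1 and taxon3.

taxon1 and taxon3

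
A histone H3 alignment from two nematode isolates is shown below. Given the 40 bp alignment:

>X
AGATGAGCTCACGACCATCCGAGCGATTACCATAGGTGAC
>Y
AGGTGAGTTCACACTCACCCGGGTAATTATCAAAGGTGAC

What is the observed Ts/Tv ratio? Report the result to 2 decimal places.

4.50

Transitions are A↔G and C↔T; transversions are all other mismatches.
Transitions: 9. Transversions: 2.
R = 9/2 = 4.50.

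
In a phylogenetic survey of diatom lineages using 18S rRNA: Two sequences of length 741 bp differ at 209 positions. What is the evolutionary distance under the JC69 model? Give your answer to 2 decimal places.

0.35

p = 209/741 ≈ 0.282051.
d = −(3/4) ln(1 − 4p/3) = −0.75 ln(1 − 0.376068) = −0.75 ln(0.623932)
  = −0.75 × (-0.471714) = 0.353786 substitutions/site.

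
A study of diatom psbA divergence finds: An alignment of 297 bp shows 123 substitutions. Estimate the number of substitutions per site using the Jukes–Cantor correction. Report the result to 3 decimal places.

0.603

p = 123/297 ≈ 0.414141.
d = −(3/4) ln(1 − 4p/3) = −0.75 ln(1 − 0.552188) = −0.75 ln(0.447812)
  = −0.75 × (-0.803382) = 0.602537 substitutions/site.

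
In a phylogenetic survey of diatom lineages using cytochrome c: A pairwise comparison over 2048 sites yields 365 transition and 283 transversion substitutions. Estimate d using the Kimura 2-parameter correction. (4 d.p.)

P = 365/2048 ≈ 0.178223 and Q = 283/2048 ≈ 0.138184.
Under the Kimura two-parameter model, d = −½ ln(1 − 2P − Q) − ¼ ln(1 − 2Q).
1 − 2P − Q = 0.50537, giving −½ ln(0.50537) = 0.341232.
1 − 2Q = 0.723632, giving −¼ ln(0.723632) = 0.080868.
d = 0.341232 + 0.080868 = 0.422100.

0.4221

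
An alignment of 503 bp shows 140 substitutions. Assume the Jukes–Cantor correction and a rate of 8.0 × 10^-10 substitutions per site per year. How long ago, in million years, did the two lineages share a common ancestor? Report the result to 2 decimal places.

217.40

p = 140/503 ≈ 0.27833.
d = −(3/4) ln(1 − 4p/3) = −0.75 ln(1 − 0.371107) = −0.75 ln(0.628893)
  = −0.75 × (-0.463794) = 0.347846 substitutions/site.
Under a molecular clock d = 2μt, so t = d/(2μ) = 0.347846 / (2 × 8.0 × 10^-10) = 217.40 million years.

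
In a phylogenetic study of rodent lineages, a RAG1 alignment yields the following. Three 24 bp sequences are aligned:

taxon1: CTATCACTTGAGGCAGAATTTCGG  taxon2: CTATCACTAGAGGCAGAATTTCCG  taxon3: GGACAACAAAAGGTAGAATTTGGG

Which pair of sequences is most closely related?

taxon1 and taxon2

taxon1–taxon2: 2/24 differ, p = 0.083, d = 0.088.
taxon1–taxon3: 9/24 differ, p = 0.375, d = 0.520.
taxon2–taxon3: 9/24 differ, p = 0.375, d = 0.520.
The smallest distance is between taxon1 and taxon2.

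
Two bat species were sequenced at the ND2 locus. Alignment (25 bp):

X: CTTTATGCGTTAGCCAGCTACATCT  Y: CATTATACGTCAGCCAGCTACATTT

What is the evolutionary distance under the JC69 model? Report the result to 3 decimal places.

The sequences differ at 4 of 25 sites (2, 7, 11, 24), so p = 4/25 = 0.16.
d = −(3/4) ln(1 − 4p/3) = −0.75 ln(1 − 0.213333) = −0.75 ln(0.786667)
  = −0.75 × (-0.239950) = 0.179963 substitutions/site.

0.180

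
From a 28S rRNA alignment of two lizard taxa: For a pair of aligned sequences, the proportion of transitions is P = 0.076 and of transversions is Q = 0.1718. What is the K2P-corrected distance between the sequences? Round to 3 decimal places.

0.301

Under the Kimura two-parameter model, d = −½ ln(1 − 2P − Q) − ¼ ln(1 − 2Q).
1 − 2P − Q = 0.6762, giving −½ ln(0.6762) = 0.195633.
1 − 2Q = 0.6564, giving −¼ ln(0.6564) = 0.105246.
d = 0.195633 + 0.105246 = 0.300879.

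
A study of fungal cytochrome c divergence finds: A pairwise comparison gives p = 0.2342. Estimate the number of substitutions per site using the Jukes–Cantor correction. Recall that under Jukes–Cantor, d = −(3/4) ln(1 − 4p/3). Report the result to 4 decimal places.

0.2808

d = −(3/4) ln(1 − 4p/3) = −0.75 ln(1 − 0.312267) = −0.75 ln(0.687733)
  = −0.75 × (-0.374355) = 0.280766 substitutions/site.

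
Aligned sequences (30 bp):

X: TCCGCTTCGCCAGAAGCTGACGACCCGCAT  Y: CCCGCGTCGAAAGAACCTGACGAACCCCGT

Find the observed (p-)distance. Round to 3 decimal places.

The sequences differ at 8 of 30 positions (sites 1, 6, 10, 11, 16, 24, 27, 29).
p = 8/30 = 0.266666… ≈ 0.267 (to 3 d.p.).

0.267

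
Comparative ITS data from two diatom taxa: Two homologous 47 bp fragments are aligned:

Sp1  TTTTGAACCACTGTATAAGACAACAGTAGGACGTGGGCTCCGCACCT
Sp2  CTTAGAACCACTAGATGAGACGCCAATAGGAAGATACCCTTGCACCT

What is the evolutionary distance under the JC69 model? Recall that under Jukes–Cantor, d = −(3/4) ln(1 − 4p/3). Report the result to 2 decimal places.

0.45

The sequences differ at 16 of 47 sites, so p = 16/47 ≈ 0.340426.
d = −(3/4) ln(1 − 4p/3) = −0.75 ln(1 − 0.453901) = −0.75 ln(0.546099)
  = −0.75 × (-0.604955) = 0.453716 substitutions/site.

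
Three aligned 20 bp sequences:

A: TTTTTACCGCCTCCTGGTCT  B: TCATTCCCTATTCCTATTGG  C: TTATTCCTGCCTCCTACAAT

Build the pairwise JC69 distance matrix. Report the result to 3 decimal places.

A–B: 10/20 sites differ → p = 0.5, d = −0.75 ln(1 − 0.666667) = 0.823960 ≈ 0.824.
A–C: 7/20 sites differ → p = 0.35, d = −0.75 ln(1 − 0.466667) = 0.471457 ≈ 0.471.
B–C: 9/20 sites differ → p = 0.45, d = −0.75 ln(1 − 0.6) = 0.687218 ≈ 0.687.

d(A,B) = 0.824, d(A,C) = 0.471, d(B,C) = 0.687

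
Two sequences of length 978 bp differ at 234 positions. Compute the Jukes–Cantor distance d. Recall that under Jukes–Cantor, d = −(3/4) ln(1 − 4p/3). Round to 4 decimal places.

p = 234/978 ≈ 0.239264.
d = −(3/4) ln(1 − 4p/3) = −0.75 ln(1 − 0.319019) = −0.75 ln(0.680981)
  = −0.75 × (-0.384221) = 0.288166 substitutions/site.

0.2882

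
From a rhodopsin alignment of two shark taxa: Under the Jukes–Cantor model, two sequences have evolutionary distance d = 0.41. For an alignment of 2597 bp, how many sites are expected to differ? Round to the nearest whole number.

Invert JC69: p = (3/4)(1 − e^(−4d/3)) = 0.75 × (1 − e^(-0.546667)) = 0.75 × (1 − 0.578876) = 0.315843.
Expected differing sites = pL ≈ 0.315843 × 2597 = 820.244271 ≈ 820.

820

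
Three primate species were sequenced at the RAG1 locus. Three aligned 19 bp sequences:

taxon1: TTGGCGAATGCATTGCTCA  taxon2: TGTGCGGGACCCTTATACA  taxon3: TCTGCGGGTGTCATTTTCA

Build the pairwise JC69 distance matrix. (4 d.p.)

taxon1–taxon2: 10/19 sites differ → p ≈ 0.526316, d = −0.75 ln(1 − 0.701755) = 0.907380 ≈ 0.9074.
taxon1–taxon3: 9/19 sites differ → p ≈ 0.473684, d = −0.75 ln(1 − 0.631579) = 0.748897 ≈ 0.7489.
taxon2–taxon3: 7/19 sites differ → p ≈ 0.368421, d = −0.75 ln(1 − 0.491228) = 0.506816 ≈ 0.5068.

d(taxon1,taxon2) = 0.9074, d(taxon1,taxon3) = 0.7489, d(taxon2,taxon3) = 0.5068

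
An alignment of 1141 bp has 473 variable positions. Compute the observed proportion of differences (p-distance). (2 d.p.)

0.41

p = 473/1141 = 0.414548… ≈ 0.41 (to 2 d.p.).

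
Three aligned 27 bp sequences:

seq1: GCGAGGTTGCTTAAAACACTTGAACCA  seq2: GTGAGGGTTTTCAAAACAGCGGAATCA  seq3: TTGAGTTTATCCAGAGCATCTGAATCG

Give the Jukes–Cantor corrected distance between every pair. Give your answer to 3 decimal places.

d(seq1,seq2) = 0.441, d(seq1,seq3) = 0.770, d(seq2,seq3) = 0.511

seq1–seq2: 9/27 sites differ → p ≈ 0.333333, d = −0.75 ln(1 − 0.444444) = 0.440839 ≈ 0.441.
seq1–seq3: 13/27 sites differ → p ≈ 0.481481, d = −0.75 ln(1 − 0.641975) = 0.770364 ≈ 0.770.
seq2–seq3: 10/27 sites differ → p ≈ 0.37037, d = −0.75 ln(1 − 0.493827) = 0.510658 ≈ 0.511.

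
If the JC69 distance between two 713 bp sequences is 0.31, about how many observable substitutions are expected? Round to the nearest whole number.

181

Invert JC69: p = (3/4)(1 − e^(−4d/3)) = 0.75 × (1 − e^(-0.413333)) = 0.75 × (1 − 0.661442) = 0.253919.
Expected differing sites = pL ≈ 0.253919 × 713 = 181.044247 ≈ 181.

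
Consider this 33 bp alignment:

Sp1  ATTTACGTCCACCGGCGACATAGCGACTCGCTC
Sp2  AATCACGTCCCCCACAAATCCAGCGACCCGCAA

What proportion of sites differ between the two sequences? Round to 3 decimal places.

The sequences differ at 13 of 33 positions.
p = 13/33 = 0.393939… ≈ 0.394 (to 3 d.p.).

0.394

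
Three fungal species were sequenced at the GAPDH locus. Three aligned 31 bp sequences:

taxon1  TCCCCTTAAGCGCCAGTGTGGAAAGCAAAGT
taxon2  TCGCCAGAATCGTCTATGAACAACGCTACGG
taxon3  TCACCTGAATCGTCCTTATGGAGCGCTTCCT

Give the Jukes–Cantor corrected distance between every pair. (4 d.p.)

taxon1–taxon2: 14/31 sites differ → p ≈ 0.451613, d = −0.75 ln(1 − 0.602151) = 0.691262 ≈ 0.6913.
taxon1–taxon3: 13/31 sites differ → p ≈ 0.419355, d = −0.75 ln(1 − 0.55914) = 0.614271 ≈ 0.6143.
taxon2–taxon3: 12/31 sites differ → p ≈ 0.387097, d = −0.75 ln(1 − 0.516129) = 0.544453 ≈ 0.5445.

d(taxon1,taxon2) = 0.6913, d(taxon1,taxon3) = 0.6143, d(taxon2,taxon3) = 0.5445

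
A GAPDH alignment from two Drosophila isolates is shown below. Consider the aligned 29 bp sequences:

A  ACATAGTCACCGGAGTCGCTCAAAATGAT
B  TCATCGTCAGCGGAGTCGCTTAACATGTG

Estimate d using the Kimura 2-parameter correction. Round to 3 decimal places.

0.295

Of 29 sites, 1 differences are transitions and 6 are transversions, so P = 1/29 ≈ 0.034483 and Q = 6/29 ≈ 0.206897.
Under the Kimura two-parameter model, d = −½ ln(1 − 2P − Q) − ¼ ln(1 − 2Q).
1 − 2P − Q = 0.724137, giving −½ ln(0.724137) = 0.161387.
1 − 2Q = 0.586206, giving −¼ ln(0.586206) = 0.133521.
d = 0.161387 + 0.133521 = 0.294908.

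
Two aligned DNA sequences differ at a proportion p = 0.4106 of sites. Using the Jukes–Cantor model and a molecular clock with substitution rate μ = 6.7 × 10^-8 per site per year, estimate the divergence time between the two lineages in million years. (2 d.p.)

d = −(3/4) ln(1 − 4p/3) = −0.75 ln(1 − 0.547467) = −0.75 ln(0.452533)
  = −0.75 × (-0.792895) = 0.594671 substitutions/site.
Under a molecular clock d = 2μt, so t = d/(2μ) = 0.594671 / (2 × 6.7 × 10^-8) = 4.44 million years.

4.44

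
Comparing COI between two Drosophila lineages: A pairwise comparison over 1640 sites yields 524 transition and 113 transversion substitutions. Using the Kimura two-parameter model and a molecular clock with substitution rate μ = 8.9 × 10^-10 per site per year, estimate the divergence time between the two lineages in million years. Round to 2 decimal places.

366.54

P = 524/1640 ≈ 0.319512 and Q = 113/1640 ≈ 0.068902.
Under the Kimura two-parameter model, d = −½ ln(1 − 2P − Q) − ¼ ln(1 − 2Q).
1 − 2P − Q = 0.292074, giving −½ ln(0.292074) = 0.615374.
1 − 2Q = 0.862196, giving −¼ ln(0.862196) = 0.037068.
d = 0.615374 + 0.037068 = 0.652442.
Under a molecular clock d = 2μt, so t = d/(2μ) = 0.652442 / (2 × 8.9 × 10^-10) = 366.54 million years.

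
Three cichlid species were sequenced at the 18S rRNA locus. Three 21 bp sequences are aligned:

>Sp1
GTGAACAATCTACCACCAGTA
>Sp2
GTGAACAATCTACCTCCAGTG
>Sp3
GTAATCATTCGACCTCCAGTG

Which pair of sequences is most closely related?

Sp1–Sp2: 2/21 differ, p = 0.095, d = 0.102.
Sp1–Sp3: 6/21 differ, p = 0.286, d = 0.360.
Sp2–Sp3: 4/21 differ, p = 0.190, d = 0.220.
The smallest distance is between Sp1 and Sp2.

Sp1 and Sp2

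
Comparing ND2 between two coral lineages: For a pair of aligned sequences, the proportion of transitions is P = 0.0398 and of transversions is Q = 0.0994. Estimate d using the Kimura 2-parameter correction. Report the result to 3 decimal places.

Under the Kimura two-parameter model, d = −½ ln(1 − 2P − Q) − ¼ ln(1 − 2Q).
1 − 2P − Q = 0.821, giving −½ ln(0.821) = 0.098616.
1 − 2Q = 0.8012, giving −¼ ln(0.8012) = 0.055411.
d = 0.098616 + 0.055411 = 0.154027.

0.154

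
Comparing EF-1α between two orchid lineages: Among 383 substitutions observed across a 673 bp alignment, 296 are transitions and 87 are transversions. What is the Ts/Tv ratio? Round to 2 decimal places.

R = 296/87 = 3.402298… ≈ 3.40 (to 2 d.p.).

3.40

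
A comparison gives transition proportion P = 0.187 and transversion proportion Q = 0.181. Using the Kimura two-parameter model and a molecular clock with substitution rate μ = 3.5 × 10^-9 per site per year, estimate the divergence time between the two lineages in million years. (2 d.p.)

Under the Kimura two-parameter model, d = −½ ln(1 − 2P − Q) − ¼ ln(1 − 2Q).
1 − 2P − Q = 0.445, giving −½ ln(0.445) = 0.404840.
1 − 2Q = 0.638, giving −¼ ln(0.638) = 0.112354.
d = 0.404840 + 0.112354 = 0.517194.
Under a molecular clock d = 2μt, so t = d/(2μ) = 0.517194 / (2 × 3.5 × 10^-9) = 73.88 million years.

73.88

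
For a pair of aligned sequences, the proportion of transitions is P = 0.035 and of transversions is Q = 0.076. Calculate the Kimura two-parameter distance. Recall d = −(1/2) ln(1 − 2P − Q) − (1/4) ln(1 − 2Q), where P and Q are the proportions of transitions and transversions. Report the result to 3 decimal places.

0.120

Under the Kimura two-parameter model, d = −½ ln(1 − 2P − Q) − ¼ ln(1 − 2Q).
1 − 2P − Q = 0.854, giving −½ ln(0.854) = 0.078912.
1 − 2Q = 0.848, giving −¼ ln(0.848) = 0.041219.
d = 0.078912 + 0.041219 = 0.120131.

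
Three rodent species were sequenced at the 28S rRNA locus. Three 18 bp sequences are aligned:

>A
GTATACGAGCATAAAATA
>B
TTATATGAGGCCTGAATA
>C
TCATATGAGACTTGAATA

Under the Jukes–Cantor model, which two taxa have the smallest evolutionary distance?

B and C

A–B: 7/18 differ, p = 0.389, d = 0.548.
A–C: 7/18 differ, p = 0.389, d = 0.548.
B–C: 3/18 differ, p = 0.167, d = 0.188.
The smallest distance is between B and C.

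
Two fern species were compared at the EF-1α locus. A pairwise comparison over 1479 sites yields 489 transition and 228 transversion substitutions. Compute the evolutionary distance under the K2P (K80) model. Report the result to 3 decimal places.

P = 489/1479 ≈ 0.330629 and Q = 228/1479 ≈ 0.154158.
Under the Kimura two-parameter model, d = −½ ln(1 − 2P − Q) − ¼ ln(1 − 2Q).
1 − 2P − Q = 0.184584, giving −½ ln(0.184584) = 0.844825.
1 − 2Q = 0.691684, giving −¼ ln(0.691684) = 0.092157.
d = 0.844825 + 0.092157 = 0.936982.

0.937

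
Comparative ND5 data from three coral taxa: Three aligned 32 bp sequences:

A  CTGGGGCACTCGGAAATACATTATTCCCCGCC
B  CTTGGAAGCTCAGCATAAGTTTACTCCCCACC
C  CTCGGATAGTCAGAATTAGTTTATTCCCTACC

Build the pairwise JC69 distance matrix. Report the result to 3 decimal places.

d(A,B) = 0.520, d(A,C) = 0.404, d(B,C) = 0.304

A–B: 12/32 sites differ → p = 0.375, d = −0.75 ln(1 − 0.5) = 0.519860 ≈ 0.520.
A–C: 10/32 sites differ → p = 0.3125, d = −0.75 ln(1 − 0.416667) = 0.404248 ≈ 0.404.
B–C: 8/32 sites differ → p = 0.25, d = −0.75 ln(1 − 0.333333) = 0.304098 ≈ 0.304.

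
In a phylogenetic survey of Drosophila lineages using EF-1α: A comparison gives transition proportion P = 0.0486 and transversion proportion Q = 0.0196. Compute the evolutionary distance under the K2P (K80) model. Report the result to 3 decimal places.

0.072

Under the Kimura two-parameter model, d = −½ ln(1 − 2P − Q) − ¼ ln(1 − 2Q).
1 − 2P − Q = 0.8832, giving −½ ln(0.8832) = 0.062102.
1 − 2Q = 0.9608, giving −¼ ln(0.9608) = 0.009997.
d = 0.062102 + 0.009997 = 0.072099.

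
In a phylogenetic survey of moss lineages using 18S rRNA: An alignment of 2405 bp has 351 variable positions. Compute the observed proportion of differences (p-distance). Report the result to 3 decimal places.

0.146

p = 351/2405 = 0.145945… ≈ 0.146 (to 3 d.p.).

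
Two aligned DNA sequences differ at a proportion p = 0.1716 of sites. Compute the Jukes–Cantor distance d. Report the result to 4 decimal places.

d = −(3/4) ln(1 − 4p/3) = −0.75 ln(1 − 0.2288) = −0.75 ln(0.7712)
  = −0.75 × (-0.259808) = 0.194856 substitutions/site.

0.1949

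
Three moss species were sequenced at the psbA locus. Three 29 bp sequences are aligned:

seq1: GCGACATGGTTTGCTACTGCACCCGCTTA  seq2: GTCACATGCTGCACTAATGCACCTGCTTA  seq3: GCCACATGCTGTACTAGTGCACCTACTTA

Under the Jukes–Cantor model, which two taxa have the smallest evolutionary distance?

seq2 and seq3

seq1–seq2: 8/29 differ, p = 0.276, d = 0.344.
seq1–seq3: 7/29 differ, p = 0.241, d = 0.291.
seq2–seq3: 4/29 differ, p = 0.138, d = 0.152.
The smallest distance is between seq2 and seq3.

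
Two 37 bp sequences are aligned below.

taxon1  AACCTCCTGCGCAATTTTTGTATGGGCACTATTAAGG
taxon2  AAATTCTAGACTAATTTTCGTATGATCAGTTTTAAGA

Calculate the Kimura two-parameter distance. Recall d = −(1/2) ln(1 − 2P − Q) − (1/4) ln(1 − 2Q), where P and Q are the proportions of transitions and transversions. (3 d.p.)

Of 37 sites, 6 differences are transitions and 7 are transversions, so P = 6/37 ≈ 0.162162 and Q = 7/37 ≈ 0.189189.
Under the Kimura two-parameter model, d = −½ ln(1 − 2P − Q) − ¼ ln(1 − 2Q).
1 − 2P − Q = 0.486487, giving −½ ln(0.486487) = 0.360273.
1 − 2Q = 0.621622, giving −¼ ln(0.621622) = 0.118856.
d = 0.360273 + 0.118856 = 0.479129.

0.479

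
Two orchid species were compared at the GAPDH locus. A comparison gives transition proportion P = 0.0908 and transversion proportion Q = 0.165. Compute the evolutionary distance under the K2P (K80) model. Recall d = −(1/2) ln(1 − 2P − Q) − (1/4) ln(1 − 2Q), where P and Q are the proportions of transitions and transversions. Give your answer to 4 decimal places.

Under the Kimura two-parameter model, d = −½ ln(1 − 2P − Q) − ¼ ln(1 − 2Q).
1 − 2P − Q = 0.6534, giving −½ ln(0.6534) = 0.212783.
1 − 2Q = 0.67, giving −¼ ln(0.67) = 0.100119.
d = 0.212783 + 0.100119 = 0.312902.

0.3129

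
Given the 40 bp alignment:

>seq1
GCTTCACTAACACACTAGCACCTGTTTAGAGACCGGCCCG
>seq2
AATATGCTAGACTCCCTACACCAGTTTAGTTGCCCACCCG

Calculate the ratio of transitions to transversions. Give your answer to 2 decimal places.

0.90

Transitions are A↔G and C↔T; transversions are all other mismatches.
Transitions: 9. Transversions: 10.
R = 9/10 = 0.90.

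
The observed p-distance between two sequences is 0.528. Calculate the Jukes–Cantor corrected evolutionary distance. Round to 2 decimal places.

d = −(3/4) ln(1 − 4p/3) = −0.75 ln(1 − 0.704) = −0.75 ln(0.296)
  = −0.75 × (-1.217396) = 0.913047 substitutions/site.

0.91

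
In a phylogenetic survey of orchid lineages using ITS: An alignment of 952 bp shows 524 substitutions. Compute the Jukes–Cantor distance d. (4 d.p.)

p = 524/952 ≈ 0.55042.
d = −(3/4) ln(1 − 4p/3) = −0.75 ln(1 − 0.733893) = −0.75 ln(0.266107)
  = −0.75 × (-1.323857) = 0.992893 substitutions/site.

0.9929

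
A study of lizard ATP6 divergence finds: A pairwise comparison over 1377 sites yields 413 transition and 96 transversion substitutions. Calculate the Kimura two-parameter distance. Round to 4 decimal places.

0.5912

P = 413/1377 ≈ 0.299927 and Q = 96/1377 ≈ 0.069717.
Under the Kimura two-parameter model, d = −½ ln(1 − 2P − Q) − ¼ ln(1 − 2Q).
1 − 2P − Q = 0.330429, giving −½ ln(0.330429) = 0.553682.
1 − 2Q = 0.860566, giving −¼ ln(0.860566) = 0.037541.
d = 0.553682 + 0.037541 = 0.591223.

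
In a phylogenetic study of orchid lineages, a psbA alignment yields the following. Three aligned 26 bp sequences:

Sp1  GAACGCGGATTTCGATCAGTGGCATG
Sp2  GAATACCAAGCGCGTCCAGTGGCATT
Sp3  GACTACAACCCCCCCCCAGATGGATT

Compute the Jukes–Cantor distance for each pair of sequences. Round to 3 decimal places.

d(Sp1,Sp2) = 0.539, d(Sp1,Sp3) = 1.288, d(Sp2,Sp3) = 0.539

Sp1–Sp2: 10/26 sites differ → p ≈ 0.384615, d = −0.75 ln(1 − 0.51282) = 0.539341 ≈ 0.539.
Sp1–Sp3: 16/26 sites differ → p ≈ 0.615385, d = −0.75 ln(1 − 0.820513) = 1.288239 ≈ 1.288.
Sp2–Sp3: 10/26 sites differ → p ≈ 0.384615, d = −0.75 ln(1 − 0.51282) = 0.539341 ≈ 0.539.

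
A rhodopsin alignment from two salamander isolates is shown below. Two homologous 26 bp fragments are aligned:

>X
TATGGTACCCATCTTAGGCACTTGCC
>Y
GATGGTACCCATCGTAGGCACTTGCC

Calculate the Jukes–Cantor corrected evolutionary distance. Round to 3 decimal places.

0.081

The sequences differ at 2 of 26 sites (1, 14), so p = 2/26 ≈ 0.076923.
d = −(3/4) ln(1 − 4p/3) = −0.75 ln(1 − 0.102564) = −0.75 ln(0.897436)
  = −0.75 × (-0.108213) = 0.081160 substitutions/site.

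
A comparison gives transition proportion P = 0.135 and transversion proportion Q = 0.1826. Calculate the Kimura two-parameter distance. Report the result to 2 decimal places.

0.41

Under the Kimura two-parameter model, d = −½ ln(1 − 2P − Q) − ¼ ln(1 − 2Q).
1 − 2P − Q = 0.5474, giving −½ ln(0.5474) = 0.301288.
1 − 2Q = 0.6348, giving −¼ ln(0.6348) = 0.113611.
d = 0.301288 + 0.113611 = 0.414899.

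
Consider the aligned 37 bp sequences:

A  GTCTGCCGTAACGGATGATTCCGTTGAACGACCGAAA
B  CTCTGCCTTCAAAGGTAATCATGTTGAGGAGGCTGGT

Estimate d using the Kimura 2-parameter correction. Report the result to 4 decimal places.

Of 37 sites, 10 differences are transitions and 9 are transversions, so P = 10/37 ≈ 0.27027 and Q = 9/37 ≈ 0.243243.
Under the Kimura two-parameter model, d = −½ ln(1 − 2P − Q) − ¼ ln(1 − 2Q).
1 − 2P − Q = 0.216217, giving −½ ln(0.216217) = 0.765736.
1 − 2Q = 0.513514, giving −¼ ln(0.513514) = 0.166619.
d = 0.765736 + 0.166619 = 0.932355.

0.9324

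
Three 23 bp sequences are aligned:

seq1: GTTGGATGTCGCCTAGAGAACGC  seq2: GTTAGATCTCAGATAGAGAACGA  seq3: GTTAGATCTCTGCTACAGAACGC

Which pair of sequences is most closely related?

seq1–seq2: 6/23 differ, p = 0.261, d = 0.321.
seq1–seq3: 5/23 differ, p = 0.217, d = 0.257.
seq2–seq3: 4/23 differ, p = 0.174, d = 0.198.
The smallest distance is between seq2 and seq3.

seq2 and seq3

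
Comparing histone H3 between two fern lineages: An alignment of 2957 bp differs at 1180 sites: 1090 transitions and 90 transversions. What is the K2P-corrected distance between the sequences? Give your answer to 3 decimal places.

P = 1090/2957 ≈ 0.368617 and Q = 90/2957 ≈ 0.030436.
Under the Kimura two-parameter model, d = −½ ln(1 − 2P − Q) − ¼ ln(1 − 2Q).
1 − 2P − Q = 0.23233, giving −½ ln(0.23233) = 0.729798.
1 − 2Q = 0.939128, giving −¼ ln(0.939128) = 0.015701.
d = 0.729798 + 0.015701 = 0.745499.

0.745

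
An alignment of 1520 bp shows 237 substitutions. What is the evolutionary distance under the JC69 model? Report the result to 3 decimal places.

p = 237/1520 ≈ 0.155921.
d = −(3/4) ln(1 − 4p/3) = −0.75 ln(1 − 0.207895) = −0.75 ln(0.792105)
  = −0.75 × (-0.233061) = 0.174796 substitutions/site.

0.175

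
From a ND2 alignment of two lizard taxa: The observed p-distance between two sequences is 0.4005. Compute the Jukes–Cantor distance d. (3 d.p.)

d = −(3/4) ln(1 − 4p/3) = −0.75 ln(1 − 0.534) = −0.75 ln(0.466)
  = −0.75 × (-0.763570) = 0.572678 substitutions/site.

0.573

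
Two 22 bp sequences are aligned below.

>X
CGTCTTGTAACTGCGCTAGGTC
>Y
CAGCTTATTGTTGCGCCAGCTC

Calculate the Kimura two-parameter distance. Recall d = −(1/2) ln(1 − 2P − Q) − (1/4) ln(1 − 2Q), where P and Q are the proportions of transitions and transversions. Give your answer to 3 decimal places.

0.527

Of 22 sites, 5 differences are transitions and 3 are transversions, so P = 5/22 ≈ 0.227273 and Q = 3/22 ≈ 0.136364.
Under the Kimura two-parameter model, d = −½ ln(1 − 2P − Q) − ¼ ln(1 − 2Q).
1 − 2P − Q = 0.40909, giving −½ ln(0.40909) = 0.446910.
1 − 2Q = 0.727272, giving −¼ ln(0.727272) = 0.079614.
d = 0.446910 + 0.079614 = 0.526524.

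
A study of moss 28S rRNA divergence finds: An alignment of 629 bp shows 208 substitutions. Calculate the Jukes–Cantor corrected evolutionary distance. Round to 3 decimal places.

p = 208/629 ≈ 0.330684.
d = −(3/4) ln(1 − 4p/3) = −0.75 ln(1 − 0.440912) = −0.75 ln(0.559088)
  = −0.75 × (-0.581448) = 0.436086 substitutions/site.

0.436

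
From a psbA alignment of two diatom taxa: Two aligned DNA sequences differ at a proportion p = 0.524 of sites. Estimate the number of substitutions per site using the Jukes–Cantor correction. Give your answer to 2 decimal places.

d = −(3/4) ln(1 − 4p/3) = −0.75 ln(1 − 0.698667) = −0.75 ln(0.301333)
  = −0.75 × (-1.199539) = 0.899654 substitutions/site.

0.90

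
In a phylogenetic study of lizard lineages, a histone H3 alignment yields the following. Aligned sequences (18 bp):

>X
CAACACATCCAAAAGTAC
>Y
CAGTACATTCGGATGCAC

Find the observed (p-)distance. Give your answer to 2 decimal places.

The sequences differ at 7 of 18 positions (sites 3, 4, 9, 11, 12, 14, 16).
p = 7/18 = 0.388888… ≈ 0.39 (to 2 d.p.).

0.39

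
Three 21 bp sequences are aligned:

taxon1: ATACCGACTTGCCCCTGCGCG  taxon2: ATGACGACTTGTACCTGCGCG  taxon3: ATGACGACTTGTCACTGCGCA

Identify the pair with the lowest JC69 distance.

taxon1–taxon2: 4/21 differ, p = 0.190, d = 0.220.
taxon1–taxon3: 5/21 differ, p = 0.238, d = 0.286.
taxon2–taxon3: 3/21 differ, p = 0.143, d = 0.158.
The smallest distance is between taxon2 and taxon3.

taxon2 and taxon3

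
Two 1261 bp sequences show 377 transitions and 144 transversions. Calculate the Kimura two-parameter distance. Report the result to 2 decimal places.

0.69

P = 377/1261 ≈ 0.298969 and Q = 144/1261 ≈ 0.114195.
Under the Kimura two-parameter model, d = −½ ln(1 − 2P − Q) − ¼ ln(1 − 2Q).
1 − 2P − Q = 0.287867, giving −½ ln(0.287867) = 0.622628.
1 − 2Q = 0.77161, giving −¼ ln(0.77161) = 0.064819.
d = 0.622628 + 0.064819 = 0.687447.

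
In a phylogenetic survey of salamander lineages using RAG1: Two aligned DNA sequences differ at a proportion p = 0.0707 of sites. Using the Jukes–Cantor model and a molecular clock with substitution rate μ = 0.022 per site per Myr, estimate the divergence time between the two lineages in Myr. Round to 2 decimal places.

d = −(3/4) ln(1 − 4p/3) = −0.75 ln(1 − 0.094267) = −0.75 ln(0.905733)
  = −0.75 × (-0.099011) = 0.074258 substitutions/site.
Under a molecular clock d = 2μt, so t = d/(2μ) = 0.074258 / (2 × 0.022) = 1.69 Myr.

1.69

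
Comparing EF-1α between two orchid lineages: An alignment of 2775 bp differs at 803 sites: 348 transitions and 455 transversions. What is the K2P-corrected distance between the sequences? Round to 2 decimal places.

P = 348/2775 ≈ 0.125405 and Q = 455/2775 ≈ 0.163964.
Under the Kimura two-parameter model, d = −½ ln(1 − 2P − Q) − ¼ ln(1 − 2Q).
1 − 2P − Q = 0.585226, giving −½ ln(0.585226) = 0.267879.
1 − 2Q = 0.672072, giving −¼ ln(0.672072) = 0.099347.
d = 0.267879 + 0.099347 = 0.367226.

0.37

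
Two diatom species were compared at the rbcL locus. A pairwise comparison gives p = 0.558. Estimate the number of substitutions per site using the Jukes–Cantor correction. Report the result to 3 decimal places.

1.022

d = −(3/4) ln(1 − 4p/3) = −0.75 ln(1 − 0.744) = −0.75 ln(0.256)
  = −0.75 × (-1.362578) = 1.021934 substitutions/site.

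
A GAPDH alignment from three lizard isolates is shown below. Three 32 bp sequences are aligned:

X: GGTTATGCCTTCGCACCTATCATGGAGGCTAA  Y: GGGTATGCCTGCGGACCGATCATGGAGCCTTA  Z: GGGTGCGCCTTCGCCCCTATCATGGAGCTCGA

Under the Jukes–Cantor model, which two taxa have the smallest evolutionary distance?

X–Y: 6/32 differ, p = 0.188, d = 0.216.
X–Z: 8/32 differ, p = 0.250, d = 0.304.
Y–Z: 9/32 differ, p = 0.281, d = 0.353.
The smallest distance is between X and Y.

X and Y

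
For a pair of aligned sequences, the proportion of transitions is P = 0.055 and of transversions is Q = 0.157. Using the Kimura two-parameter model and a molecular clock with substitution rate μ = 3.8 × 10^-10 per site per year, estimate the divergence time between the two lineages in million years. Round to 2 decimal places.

328.32

Under the Kimura two-parameter model, d = −½ ln(1 − 2P − Q) − ¼ ln(1 − 2Q).
1 − 2P − Q = 0.733, giving −½ ln(0.733) = 0.155305.
1 − 2Q = 0.686, giving −¼ ln(0.686) = 0.094219.
d = 0.155305 + 0.094219 = 0.249524.
Under a molecular clock d = 2μt, so t = d/(2μ) = 0.249524 / (2 × 3.8 × 10^-10) = 328.32 million years.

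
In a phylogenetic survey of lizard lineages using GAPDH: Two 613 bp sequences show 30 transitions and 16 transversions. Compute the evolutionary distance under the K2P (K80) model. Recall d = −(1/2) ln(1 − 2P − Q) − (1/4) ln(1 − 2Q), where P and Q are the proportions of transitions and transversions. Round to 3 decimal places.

0.080

P = 30/613 ≈ 0.04894 and Q = 16/613 ≈ 0.026101.
Under the Kimura two-parameter model, d = −½ ln(1 − 2P − Q) − ¼ ln(1 − 2Q).
1 − 2P − Q = 0.876019, giving −½ ln(0.876019) = 0.066184.
1 − 2Q = 0.947798, giving −¼ ln(0.947798) = 0.013403.
d = 0.066184 + 0.013403 = 0.079587.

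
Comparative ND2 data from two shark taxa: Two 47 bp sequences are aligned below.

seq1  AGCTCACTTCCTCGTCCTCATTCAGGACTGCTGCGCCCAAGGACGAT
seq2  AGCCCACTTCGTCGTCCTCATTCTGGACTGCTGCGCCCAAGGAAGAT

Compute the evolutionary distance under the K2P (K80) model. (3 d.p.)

0.090

Of 47 sites, 1 differences are transitions and 3 are transversions, so P = 1/47 ≈ 0.021277 and Q = 3/47 ≈ 0.06383.
Under the Kimura two-parameter model, d = −½ ln(1 − 2P − Q) − ¼ ln(1 − 2Q).
1 − 2P − Q = 0.893616, giving −½ ln(0.893616) = 0.056240.
1 − 2Q = 0.87234, giving −¼ ln(0.87234) = 0.034144.
d = 0.056240 + 0.034144 = 0.090384.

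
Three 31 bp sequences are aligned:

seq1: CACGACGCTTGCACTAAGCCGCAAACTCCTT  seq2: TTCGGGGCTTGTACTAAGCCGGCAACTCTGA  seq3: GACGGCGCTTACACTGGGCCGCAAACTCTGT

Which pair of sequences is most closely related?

seq1–seq2: 10/31 differ, p = 0.323, d = 0.422.
seq1–seq3: 7/31 differ, p = 0.226, d = 0.269.
seq2–seq3: 10/31 differ, p = 0.323, d = 0.422.
The smallest distance is between seq1 and seq3.

seq1 and seq3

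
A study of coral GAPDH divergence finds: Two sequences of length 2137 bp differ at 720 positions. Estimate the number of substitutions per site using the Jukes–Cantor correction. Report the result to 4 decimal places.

0.4473

p = 720/2137 ≈ 0.336921.
d = −(3/4) ln(1 − 4p/3) = −0.75 ln(1 − 0.449228) = −0.75 ln(0.550772)
  = −0.75 × (-0.596434) = 0.447326 substitutions/site.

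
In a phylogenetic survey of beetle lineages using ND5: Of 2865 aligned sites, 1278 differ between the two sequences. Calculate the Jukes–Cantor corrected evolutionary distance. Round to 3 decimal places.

0.677

p = 1278/2865 ≈ 0.446073.
d = −(3/4) ln(1 − 4p/3) = −0.75 ln(1 − 0.594764) = −0.75 ln(0.405236)
  = −0.75 × (-0.903286) = 0.677465 substitutions/site.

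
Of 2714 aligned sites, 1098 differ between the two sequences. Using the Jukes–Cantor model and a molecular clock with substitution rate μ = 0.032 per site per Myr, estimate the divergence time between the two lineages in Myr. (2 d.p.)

p = 1098/2714 ≈ 0.404569.
d = −(3/4) ln(1 − 4p/3) = −0.75 ln(1 − 0.539425) = −0.75 ln(0.460575)
  = −0.75 × (-0.775280) = 0.581460 substitutions/site.
Under a molecular clock d = 2μt, so t = d/(2μ) = 0.581460 / (2 × 0.032) = 9.09 Myr.

9.09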